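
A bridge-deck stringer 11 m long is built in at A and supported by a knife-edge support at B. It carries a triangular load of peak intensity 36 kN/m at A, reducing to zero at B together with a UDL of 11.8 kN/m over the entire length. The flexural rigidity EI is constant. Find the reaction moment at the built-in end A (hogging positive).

Remove the prop at B; the released (primary) structure is a cantilever built in at A.
Deflection at B on the released cantilever, summing each load's contribution:
  triangular load, peak 36 at the fixed end: w₀L⁴/(30EI) = 17569/EI
  UDL 11.8: wL⁴/(8EI) = 21595/EI
  δ_0 = 39165/EI
Tip deflection under a unit load at B: L³/(3EI) = 443.7/EI.
The prop prevents deflection at B: R_B = δ_0/δ_{BB} = 39165/443.7 = 88.28 kN.
Moment equilibrium about A: M_A = Σ(load moments about A) − R_B·L = 1440 − 88.28×11 = 468.9 kN·m.

M_A = 468.9 kN·m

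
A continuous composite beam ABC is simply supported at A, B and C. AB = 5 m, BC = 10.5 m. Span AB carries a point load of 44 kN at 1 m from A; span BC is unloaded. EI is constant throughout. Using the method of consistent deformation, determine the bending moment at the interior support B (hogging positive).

Release continuity at B by inserting a hinge; the redundant is the internal moment M_B. The primary structure is two simply-supported spans AB and BC.
End slopes at the hinge B, treating each span as simply supported:
  span AB: point load 44 at a = 1: Pab(L + a)/(6LEI) = 35.2/EI
  relative rotation θ_0 = (35.2 + 0)/EI = 35.2/EI
A unit hogging moment at B produces rotation L₁/(3EI) + L₂/(3EI) = 5.167/EI.
Compatibility: M_B·(L₁+L₂)/(3EI) = θ_0, giving M_B = 6.813 kN·m (hogging).

M_B = 6.813 kN·m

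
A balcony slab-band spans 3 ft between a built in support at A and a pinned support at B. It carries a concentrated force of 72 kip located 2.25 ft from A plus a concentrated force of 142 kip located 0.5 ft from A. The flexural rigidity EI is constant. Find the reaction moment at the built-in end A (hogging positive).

M_A = 79.55 kip·ft

Choose R_B as the redundant. The primary structure is the cantilever fixed at A.
Free-end deflection of the primary structure under the applied loading (downward +):
  point load 72 at a = 2.25: Pa²(3L − a)/(6EI) = 410.1/EI
  point load 142 at a = 0.5: Pa²(3L − a)/(6EI) = 50.29/EI
  δ_0 = 460.4/EI
Flexibility coefficient — unit upward force at B: δ_{BB} = L³/(3EI) = 9/EI.
The prop prevents deflection at B: R_B = δ_0/δ_{BB} = 460.4/9 = 51.15 kip.
Moment equilibrium about A: M_A = Σ(load moments about A) − R_B·L = 233 − 51.15×3 = 79.55 kip·ft.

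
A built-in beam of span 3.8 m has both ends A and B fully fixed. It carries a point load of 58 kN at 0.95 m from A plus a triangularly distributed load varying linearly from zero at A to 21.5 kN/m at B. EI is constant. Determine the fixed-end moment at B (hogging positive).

Take the two fixed-end moments M_A, M_B as redundants; the released structure is the simple span AB.
Simple-span end rotations at A and B under the given loads:
  at A: point load 58 at a = 0.95: Pab(L + b)/(6LEI) = 45.8/EI
  at B: point load 58 at a = 0.95: Pab(L + a)/(6LEI) = 32.72/EI
  at A: triangular load, peak 21.5: 7w₀L³/(360EI) = 22.94/EI
  at B: triangular load, peak 21.5: w₀L³/(45EI) = 26.22/EI
  θ_A0 = 68.74/EI,  θ_B0 = 58.93/EI
Flexibility coefficients: a unit moment at one end gives L/(3EI) there and L/(6EI) at the far end, so f₁₁ = f₂₂ = 1.267/EI and f₁₂ = f₂₁ = 0.6333/EI.
Compatibility — zero rotation at each built-in end:
  1.267 M_A + 0.6333 M_B = 68.74
  0.6333 M_A + 1.267 M_B = 58.93
Solving the pair gives M_A = 41.34 kN·m and M_B = 25.85 kN·m (hogging).

M_B = 25.85 kN·m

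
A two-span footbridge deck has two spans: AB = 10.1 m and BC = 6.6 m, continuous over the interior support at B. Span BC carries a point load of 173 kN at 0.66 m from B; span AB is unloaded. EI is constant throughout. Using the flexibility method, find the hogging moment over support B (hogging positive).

Insert a hinge at B; M_B is the redundant, and each span becomes simply supported.
Rotations at B on the released spans (each span's end-slope, ×1/EI):
  span BC: point load 173 at a = 0.66: Pab(L + b)/(6LEI) = 214.8/EI
  relative rotation θ_0 = (0 + 214.8)/EI = 214.8/EI
A unit hogging moment at B produces rotation L₁/(3EI) + L₂/(3EI) = 5.567/EI.
Compatibility: M_B·(L₁+L₂)/(3EI) = θ_0, giving M_B = 38.58 kN·m (hogging).

M_B = 38.58 kN·m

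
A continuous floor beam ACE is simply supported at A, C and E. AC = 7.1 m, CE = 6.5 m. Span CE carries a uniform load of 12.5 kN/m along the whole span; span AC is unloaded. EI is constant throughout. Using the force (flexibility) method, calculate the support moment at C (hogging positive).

M_C = 31.55 kN·m

Insert a hinge at C; M_C is the redundant, and each span becomes simply supported.
End slopes at the hinge C, treating each span as simply supported:
  span CE: UDL 12.5: wL³/(24EI) = 143/EI
  relative rotation θ_0 = (0 + 143)/EI = 143/EI
A unit hogging moment at C produces rotation L₁/(3EI) + L₂/(3EI) = 4.533/EI.
Compatibility: M_C·(L₁+L₂)/(3EI) = θ_0, giving M_C = 31.55 kN·m (hogging).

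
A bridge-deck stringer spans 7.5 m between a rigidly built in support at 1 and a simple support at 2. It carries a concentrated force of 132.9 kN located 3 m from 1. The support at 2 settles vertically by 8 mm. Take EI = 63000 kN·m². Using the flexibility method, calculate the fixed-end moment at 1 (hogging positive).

M_1 = 218.3 kN·m

Take the reaction at 2 as the redundant and release it; the primary structure is a cantilever fixed at 1.
Downward deflection at the released point 2 due to the loads:
  point load 132.9 at a = 3: Pa²(3L − a)/(6EI) = 3887/EI
Flexibility coefficient — unit upward force at 2: δ_{22} = L³/(3EI) = 140.6/EI.
With EI = 63000 kN·m²: δ_0 = 0.061704 m and δ_{22} = 0.002232 m/kN.
Compatibility — the beam at 2 must follow the support down by 0.008 m: δ_0 − R_2·δ_{22} = 0.008, so R_2 = (0.061704 − 0.008)/0.002232 = 24.06 kN.
Moment equilibrium about 1: M_1 = Σ(load moments about 1) − R_2·L = 398.7 − 24.06×7.5 = 218.3 kN·m.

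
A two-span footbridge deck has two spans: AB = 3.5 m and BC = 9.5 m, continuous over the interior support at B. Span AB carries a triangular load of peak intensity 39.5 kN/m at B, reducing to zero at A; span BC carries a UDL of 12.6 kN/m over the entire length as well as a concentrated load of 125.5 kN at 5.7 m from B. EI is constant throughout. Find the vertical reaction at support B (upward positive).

Take M_B as the redundant. Released structure: two simple spans AB and BC with a hinge at B.
Rotations at B on the released spans (each span's end-slope, ×1/EI):
  span AB: triangular load, peak 39.5: w₀L³/(45EI) = 37.63/EI
  span BC: UDL 12.6: wL³/(24EI) = 450.1/EI
  span BC: point load 125.5 at a = 5.7: Pab(L + b)/(6LEI) = 634.3/EI
  relative rotation θ_0 = (37.63 + 1084)/EI = 1122/EI
A unit hogging moment at B produces rotation L₁/(3EI) + L₂/(3EI) = 4.333/EI.
Slope continuity at B: θ_0 = M_B·4.333/EI, so M_B = 1122/4.333 = 258.9 kN·m (hogging).
Span AB, ΣM about A with M_B applied at B: R_B^{AB}·3.5 = 161.3 + 258.9, so R_B^{AB} = 120.1 kN and R_A = 69.12 − 120.1 = -50.94 kN.
Span BC, ΣM about C: R_B^{BC}·9.5 = 1045 + 258.9, so R_B^{BC} = 137.3 kN and R_C = 245.2 − 137.3 = 107.9 kN.
R_B = 120.1 + 137.3 = 257.4 kN.

R_B = 257.4 kN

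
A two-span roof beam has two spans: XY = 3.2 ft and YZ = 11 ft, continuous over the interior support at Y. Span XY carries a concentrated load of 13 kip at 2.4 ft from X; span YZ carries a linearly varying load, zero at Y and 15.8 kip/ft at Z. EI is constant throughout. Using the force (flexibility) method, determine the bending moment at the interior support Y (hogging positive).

Release continuity at Y by inserting a hinge; the redundant is the internal moment M_Y. The primary structure is two simply-supported spans XY and YZ.
Discontinuity in slope at Y on the released structure — sum the simple-span end rotations:
  span XY: point load 13 at a = 2.4: Pab(L + a)/(6LEI) = 7.28/EI
  span YZ: triangular load, peak 15.8: 7w₀L³/(360EI) = 408.9/EI
  relative rotation θ_0 = (7.28 + 408.9)/EI = 416.2/EI
A unit hogging moment at Y produces rotation L₁/(3EI) + L₂/(3EI) = 4.733/EI.
Compatibility: M_Y·(L₁+L₂)/(3EI) = θ_0, giving M_Y = 87.93 kip·ft (hogging).

M_Y = 87.93 kip·ft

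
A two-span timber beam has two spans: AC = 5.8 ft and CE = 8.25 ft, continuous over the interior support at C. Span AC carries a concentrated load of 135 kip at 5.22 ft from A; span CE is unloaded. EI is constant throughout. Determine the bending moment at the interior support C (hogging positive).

M_C = 27.64 kip·ft

Insert a hinge at C; M_C is the redundant, and each span becomes simply supported.
Rotations at C on the released spans (each span's end-slope, ×1/EI):
  span AC: point load 135 at a = 5.22: Pab(L + a)/(6LEI) = 129.4/EI
  relative rotation θ_0 = (129.4 + 0)/EI = 129.4/EI
A unit hogging moment at C produces rotation L₁/(3EI) + L₂/(3EI) = 4.683/EI.
Compatibility: M_C·(L₁+L₂)/(3EI) = θ_0, giving M_C = 27.64 kip·ft (hogging).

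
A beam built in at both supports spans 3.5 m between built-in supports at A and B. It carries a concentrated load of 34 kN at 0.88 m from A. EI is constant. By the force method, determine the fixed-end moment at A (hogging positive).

M_A = 16.77 kN·m

Take the two fixed-end moments M_A, M_B as redundants; the released structure is the simple span AB.
End rotations of the released simple span under the applied load (×1/EI):
  at A: point load 34 at a = 0.88: Pab(L + b)/(6LEI) = 22.85/EI
  at B: point load 34 at a = 0.88: Pab(L + a)/(6LEI) = 16.35/EI
  θ_A0 = 22.85/EI,  θ_B0 = 16.35/EI
Flexibility coefficients: a unit moment at one end gives L/(3EI) there and L/(6EI) at the far end, so f₁₁ = f₂₂ = 1.167/EI and f₁₂ = f₂₁ = 0.5833/EI.
Compatibility — zero rotation at each built-in end:
  1.167 M_A + 0.5833 M_B = 22.85
  0.5833 M_A + 1.167 M_B = 16.35
Solving the pair gives M_A = 16.77 kN·m and M_B = 5.631 kN·m (hogging).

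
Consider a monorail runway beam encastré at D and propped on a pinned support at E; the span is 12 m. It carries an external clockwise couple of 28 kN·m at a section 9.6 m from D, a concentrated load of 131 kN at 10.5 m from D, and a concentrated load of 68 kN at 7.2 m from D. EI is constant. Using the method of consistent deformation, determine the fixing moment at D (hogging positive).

Take the reaction at E as the redundant and release it; the primary structure is a cantilever fixed at D.
Deflection at E on the released cantilever, summing each load's contribution:
  clockwise couple 28 at a = 9.6: M₀a(2L − a)/(2EI) = 1935/EI
  point load 131 at a = 10.5: Pa²(3L − a)/(6EI) = 61382/EI
  point load 68 at a = 7.2: Pa²(3L − a)/(6EI) = 16921/EI
  δ_0 = 80238/EI
Tip deflection under a unit load at E: L³/(3EI) = 576/EI.
The prop prevents deflection at E: R_E = δ_0/δ_{EE} = 80238/576 = 139.3 kN.
Moment equilibrium about D: M_D = Σ(load moments about D) − R_E·L = 1893 − 139.3×12 = 221.5 kN·m.

M_D = 221.5 kN·m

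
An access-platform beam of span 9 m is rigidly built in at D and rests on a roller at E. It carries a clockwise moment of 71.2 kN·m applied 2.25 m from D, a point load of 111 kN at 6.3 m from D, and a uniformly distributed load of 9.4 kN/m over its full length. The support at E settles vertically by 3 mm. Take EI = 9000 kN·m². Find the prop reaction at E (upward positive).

Take the reaction at E as the redundant and release it; the primary structure is a cantilever fixed at D.
Free-end deflection of the primary structure under the applied loading (downward +):
  clockwise couple 71.2 at a = 2.25: M₀a(2L − a)/(2EI) = 1262/EI
  point load 111 at a = 6.3: Pa²(3L − a)/(6EI) = 15199/EI
  UDL 9.4: wL⁴/(8EI) = 7709/EI
  δ_0 = 24170/EI
Tip deflection under a unit load at E: L³/(3EI) = 243/EI.
With EI = 9000 kN·m²: δ_0 = 2.6856 m and δ_{EE} = 0.027 m/kN.
Compatibility — the beam at E must follow the support down by 0.003 m: δ_0 − R_E·δ_{EE} = 0.003, so R_E = (2.6856 − 0.003)/0.027 = 99.35 kN.

R_E = 99.35 kN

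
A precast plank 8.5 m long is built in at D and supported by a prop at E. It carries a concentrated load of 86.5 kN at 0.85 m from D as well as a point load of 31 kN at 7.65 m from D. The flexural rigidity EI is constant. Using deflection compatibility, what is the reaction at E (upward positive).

Choose R_E as the redundant. The primary structure is the cantilever fixed at D.
Primary-structure tip deflection at E by superposition:
  point load 86.5 at a = 0.85: Pa²(3L − a)/(6EI) = 256.8/EI
  point load 31 at a = 7.65: Pa²(3L − a)/(6EI) = 5397/EI
  δ_0 = 5654/EI
Flexibility coefficient — unit upward force at E: δ_{EE} = L³/(3EI) = 204.7/EI.
Compatibility at E: δ_0 − R_E·δ_{EE} = 0, so R_E = 5654/204.7 = 27.62 kN.

R_E = 27.62 kN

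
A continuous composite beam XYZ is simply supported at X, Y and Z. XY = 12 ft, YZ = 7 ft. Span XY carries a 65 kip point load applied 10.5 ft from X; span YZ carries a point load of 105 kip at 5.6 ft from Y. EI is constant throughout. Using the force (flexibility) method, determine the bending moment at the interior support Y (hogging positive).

M_Y = 76.51 kip·ft

Take M_Y as the redundant. Released structure: two simple spans XY and YZ with a hinge at Y.
End slopes at the hinge Y, treating each span as simply supported:
  span XY: point load 65 at a = 10.5: Pab(L + a)/(6LEI) = 319.9/EI
  span YZ: point load 105 at a = 5.6: Pab(L + b)/(6LEI) = 164.6/EI
  relative rotation θ_0 = (319.9 + 164.6)/EI = 484.6/EI
A unit hogging moment at Y produces rotation L₁/(3EI) + L₂/(3EI) = 6.333/EI.
Slope continuity at Y: θ_0 = M_Y·6.333/EI, so M_Y = 484.6/6.333 = 76.51 kip·ft (hogging).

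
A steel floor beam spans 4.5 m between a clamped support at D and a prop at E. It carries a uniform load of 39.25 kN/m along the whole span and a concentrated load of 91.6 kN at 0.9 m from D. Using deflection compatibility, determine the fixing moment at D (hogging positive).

Remove the prop at E; the released (primary) structure is a cantilever built in at D.
Downward deflection at the released point E due to the loads:
  UDL 39.25: wL⁴/(8EI) = 2012/EI
  point load 91.6 at a = 0.9: Pa²(3L − a)/(6EI) = 155.8/EI
  δ_0 = 2168/EI
Tip deflection under a unit load at E: L³/(3EI) = 30.38/EI.
Compatibility at E: δ_0 − R_E·δ_{EE} = 0, so R_E = 2168/30.38 = 71.36 kN.
Moment equilibrium about D: M_D = Σ(load moments about D) − R_E·L = 479.8 − 71.36×4.5 = 158.7 kN·m.

M_D = 158.7 kN·m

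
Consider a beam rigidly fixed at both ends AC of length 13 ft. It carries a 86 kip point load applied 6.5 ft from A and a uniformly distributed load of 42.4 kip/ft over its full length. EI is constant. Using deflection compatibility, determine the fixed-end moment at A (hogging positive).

Take the two fixed-end moments M_A, M_C as redundants; the released structure is the simple span AC.
End rotations of the released simple span under the applied load (×1/EI):
  at A: point load 86 at a = 6.5: Pab(L + b)/(6LEI) = 908.4/EI
  at C: point load 86 at a = 6.5: Pab(L + a)/(6LEI) = 908.4/EI
  at A: UDL 42.4: wL³/(24EI) = 3881/EI
  at C: UDL 42.4: wL³/(24EI) = 3881/EI
  θ_A0 = 4790/EI,  θ_C0 = 4790/EI
Flexibility coefficients: a unit moment at one end gives L/(3EI) there and L/(6EI) at the far end, so f₁₁ = f₂₂ = 4.333/EI and f₁₂ = f₂₁ = 2.167/EI.
Compatibility — zero rotation at each built-in end:
  4.333 M_A + 2.167 M_C = 4790
  2.167 M_A + 4.333 M_C = 4790
Solving the pair gives M_A = 736.9 kip·ft and M_C = 736.9 kip·ft (hogging).

M_A = 736.9 kip·ft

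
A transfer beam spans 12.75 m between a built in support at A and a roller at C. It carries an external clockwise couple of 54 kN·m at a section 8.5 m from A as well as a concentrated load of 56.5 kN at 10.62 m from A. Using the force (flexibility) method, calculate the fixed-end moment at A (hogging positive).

Release the roller at C. Primary structure: cantilever fixed at A.
Primary-structure tip deflection at C by superposition:
  clockwise couple 54 at a = 8.5: M₀a(2L − a)/(2EI) = 3902/EI
  point load 56.5 at a = 10.62: Pa²(3L − a)/(6EI) = 29345/EI
  δ_0 = 33246/EI
Flexibility coefficient — unit upward force at C: δ_{CC} = L³/(3EI) = 690.9/EI.
Compatibility at C: δ_0 − R_C·δ_{CC} = 0, so R_C = 33246/690.9 = 48.12 kN.
Moment equilibrium about A: M_A = Σ(load moments about A) − R_C·L = 654 − 48.12×12.75 = 40.49 kN·m.

M_A = 40.49 kN·m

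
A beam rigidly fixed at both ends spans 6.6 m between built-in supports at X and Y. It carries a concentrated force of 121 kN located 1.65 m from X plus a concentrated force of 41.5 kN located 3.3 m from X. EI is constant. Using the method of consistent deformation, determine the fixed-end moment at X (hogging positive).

Take the two fixed-end moments M_X, M_Y as redundants; the released structure is the simple span XY.
Simple-span end rotations at X and Y under the given loads:
  at X: point load 121 at a = 1.65: Pab(L + b)/(6LEI) = 288.2/EI
  at Y: point load 121 at a = 1.65: Pab(L + a)/(6LEI) = 205.9/EI
  at X: point load 41.5 at a = 3.3: Pab(L + b)/(6LEI) = 113/EI
  at Y: point load 41.5 at a = 3.3: Pab(L + a)/(6LEI) = 113/EI
  θ_X0 = 401.2/EI,  θ_Y0 = 318.9/EI
Flexibility coefficients: a unit moment at one end gives L/(3EI) there and L/(6EI) at the far end, so f₁₁ = f₂₂ = 2.2/EI and f₁₂ = f₂₁ = 1.1/EI.
Compatibility — zero rotation at each built-in end:
  2.2 M_X + 1.1 M_Y = 401.2
  1.1 M_X + 2.2 M_Y = 318.9
Solving the pair gives M_X = 146.5 kN·m and M_Y = 71.67 kN·m (hogging).

M_X = 146.5 kN·m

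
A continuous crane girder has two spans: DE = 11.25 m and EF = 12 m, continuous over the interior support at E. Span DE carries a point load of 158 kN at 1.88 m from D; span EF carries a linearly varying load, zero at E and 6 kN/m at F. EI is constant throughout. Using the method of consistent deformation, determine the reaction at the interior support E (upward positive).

R_E = 54.91 kN

Insert a hinge at E; M_E is the redundant, and each span becomes simply supported.
End slopes at the hinge E, treating each span as simply supported:
  span DE: point load 158 at a = 1.88: Pab(L + a)/(6LEI) = 541.4/EI
  span EF: triangular load, peak 6: 7w₀L³/(360EI) = 201.6/EI
  relative rotation θ_0 = (541.4 + 201.6)/EI = 743/EI
A unit hogging moment at E produces rotation L₁/(3EI) + L₂/(3EI) = 7.75/EI.
Slope continuity at E: θ_0 = M_E·7.75/EI, so M_E = 743/7.75 = 95.87 kN·m (hogging).
Span DE, ΣM about D with M_E applied at E: R_E^{DE}·11.25 = 297 + 95.87, so R_E^{DE} = 34.93 kN and R_D = 158 − 34.93 = 123.1 kN.
Span EF, ΣM about F: R_E^{EF}·12 = 144 + 95.87, so R_E^{EF} = 19.99 kN and R_F = 36 − 19.99 = 16.01 kN.
R_E = 34.93 + 19.99 = 54.91 kN.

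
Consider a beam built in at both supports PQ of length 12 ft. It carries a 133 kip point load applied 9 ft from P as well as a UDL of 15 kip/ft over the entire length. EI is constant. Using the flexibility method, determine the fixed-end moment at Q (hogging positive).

Release both end moments; the primary structure is a simply-supported span PQ with redundants M_P and M_Q.
End rotations of the released simple span under the applied load (×1/EI):
  at P: point load 133 at a = 9: Pab(L + b)/(6LEI) = 748.1/EI
  at Q: point load 133 at a = 9: Pab(L + a)/(6LEI) = 1047/EI
  at P: UDL 15: wL³/(24EI) = 1080/EI
  at Q: UDL 15: wL³/(24EI) = 1080/EI
  θ_P0 = 1828/EI,  θ_Q0 = 2127/EI
Flexibility coefficients: a unit moment at one end gives L/(3EI) there and L/(6EI) at the far end, so f₁₁ = f₂₂ = 4/EI and f₁₂ = f₂₁ = 2/EI.
Compatibility — zero rotation at each built-in end:
  4 M_P + 2 M_Q = 1828
  2 M_P + 4 M_Q = 2127
Solving the pair gives M_P = 254.8 kip·ft and M_Q = 404.4 kip·ft (hogging).

M_Q = 404.4 kip·ft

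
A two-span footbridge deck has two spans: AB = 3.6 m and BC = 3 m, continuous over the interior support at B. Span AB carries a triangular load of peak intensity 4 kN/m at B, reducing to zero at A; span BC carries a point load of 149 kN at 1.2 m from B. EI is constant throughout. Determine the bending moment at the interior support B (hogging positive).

Insert a hinge at B; M_B is the redundant, and each span becomes simply supported.
Rotations at B on the released spans (each span's end-slope, ×1/EI):
  span AB: triangular load, peak 4: w₀L³/(45EI) = 4.147/EI
  span BC: point load 149 at a = 1.2: Pab(L + b)/(6LEI) = 85.82/EI
  relative rotation θ_0 = (4.147 + 85.82)/EI = 89.97/EI
A unit hogging moment at B produces rotation L₁/(3EI) + L₂/(3EI) = 2.2/EI.
Slope continuity at B: θ_0 = M_B·2.2/EI, so M_B = 89.97/2.2 = 40.9 kN·m (hogging).

M_B = 40.9 kN·m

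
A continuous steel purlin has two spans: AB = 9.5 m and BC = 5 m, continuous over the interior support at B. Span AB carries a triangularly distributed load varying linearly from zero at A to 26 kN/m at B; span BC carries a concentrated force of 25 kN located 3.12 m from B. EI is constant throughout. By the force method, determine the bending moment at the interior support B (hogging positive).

Release continuity at B by inserting a hinge; the redundant is the internal moment M_B. The primary structure is two simply-supported spans AB and BC.
Rotations at B on the released spans (each span's end-slope, ×1/EI):
  span AB: triangular load, peak 26: w₀L³/(45EI) = 495.4/EI
  span BC: point load 25 at a = 3.12: Pab(L + b)/(6LEI) = 33.63/EI
  relative rotation θ_0 = (495.4 + 33.63)/EI = 529/EI
A unit hogging moment at B produces rotation L₁/(3EI) + L₂/(3EI) = 4.833/EI.
Compatibility: M_B·(L₁+L₂)/(3EI) = θ_0, giving M_B = 109.4 kN·m (hogging).

M_B = 109.4 kN·m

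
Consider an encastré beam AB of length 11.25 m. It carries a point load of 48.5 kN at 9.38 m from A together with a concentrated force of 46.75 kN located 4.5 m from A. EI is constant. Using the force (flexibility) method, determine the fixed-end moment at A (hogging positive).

M_A = 88.3 kN·m

Release both end moments; the primary structure is a simply-supported span AB with redundants M_A and M_B.
On the primary (simply-supported) span, the end slopes from the loading are:
  at A: point load 48.5 at a = 9.38: Pab(L + b)/(6LEI) = 165.4/EI
  at B: point load 48.5 at a = 9.38: Pab(L + a)/(6LEI) = 260/EI
  at A: point load 46.75 at a = 4.5: Pab(L + b)/(6LEI) = 378.7/EI
  at B: point load 46.75 at a = 4.5: Pab(L + a)/(6LEI) = 331.3/EI
  θ_A0 = 544/EI,  θ_B0 = 591.3/EI
Flexibility coefficients: a unit moment at one end gives L/(3EI) there and L/(6EI) at the far end, so f₁₁ = f₂₂ = 3.75/EI and f₁₂ = f₂₁ = 1.875/EI.
Compatibility — zero rotation at each built-in end:
  3.75 M_A + 1.875 M_B = 544
  1.875 M_A + 3.75 M_B = 591.3
Solving the pair gives M_A = 88.3 kN·m and M_B = 113.5 kN·m (hogging).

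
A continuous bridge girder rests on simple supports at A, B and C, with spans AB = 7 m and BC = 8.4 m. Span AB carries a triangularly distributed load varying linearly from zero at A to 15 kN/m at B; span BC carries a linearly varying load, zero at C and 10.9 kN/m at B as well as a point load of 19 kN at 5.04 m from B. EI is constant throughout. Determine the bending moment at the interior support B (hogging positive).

M_B = 64.87 kN·m

Insert a hinge at B; M_B is the redundant, and each span becomes simply supported.
End slopes at the hinge B, treating each span as simply supported:
  span AB: triangular load, peak 15: w₀L³/(45EI) = 114.3/EI
  span BC: triangular load, peak 10.9: w₀L³/(45EI) = 143.6/EI
  span BC: point load 19 at a = 5.04: Pab(L + b)/(6LEI) = 75.08/EI
  relative rotation θ_0 = (114.3 + 218.6)/EI = 333/EI
A unit hogging moment at B produces rotation L₁/(3EI) + L₂/(3EI) = 5.133/EI.
Compatibility: M_B·(L₁+L₂)/(3EI) = θ_0, giving M_B = 64.87 kN·m (hogging).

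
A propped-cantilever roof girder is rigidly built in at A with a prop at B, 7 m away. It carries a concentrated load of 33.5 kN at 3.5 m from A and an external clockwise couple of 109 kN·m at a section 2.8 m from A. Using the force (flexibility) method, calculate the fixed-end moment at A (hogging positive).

Release the roller at B. Primary structure: cantilever fixed at A.
Free-end deflection of the primary structure under the applied loading (downward +):
  point load 33.5 at a = 3.5: Pa²(3L − a)/(6EI) = 1197/EI
  clockwise couple 109 at a = 2.8: M₀a(2L − a)/(2EI) = 1709/EI
  δ_0 = 2906/EI
Tip deflection under a unit load at B: L³/(3EI) = 114.3/EI.
The prop prevents deflection at B: R_B = δ_0/δ_{BB} = 2906/114.3 = 25.42 kN.
Moment equilibrium about A: M_A = Σ(load moments about A) − R_B·L = 226.2 − 25.42×7 = 48.33 kN·m.

M_A = 48.33 kN·m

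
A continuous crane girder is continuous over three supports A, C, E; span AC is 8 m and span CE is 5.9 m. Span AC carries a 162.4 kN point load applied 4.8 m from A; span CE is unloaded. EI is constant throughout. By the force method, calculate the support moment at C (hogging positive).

Take M_C as the redundant. Released structure: two simple spans AC and CE with a hinge at C.
Rotations at C on the released spans (each span's end-slope, ×1/EI):
  span AC: point load 162.4 at a = 4.8: Pab(L + a)/(6LEI) = 665.2/EI
  relative rotation θ_0 = (665.2 + 0)/EI = 665.2/EI
A unit hogging moment at C produces rotation L₁/(3EI) + L₂/(3EI) = 4.633/EI.
Compatibility: M_C·(L₁+L₂)/(3EI) = θ_0, giving M_C = 143.6 kN·m (hogging).

M_C = 143.6 kN·m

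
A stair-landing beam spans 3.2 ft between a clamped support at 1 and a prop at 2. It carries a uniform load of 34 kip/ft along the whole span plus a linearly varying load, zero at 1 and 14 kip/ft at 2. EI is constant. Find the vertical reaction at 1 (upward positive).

R_1 = 78.08 kip

Take the reaction at 2 as the redundant and release it; the primary structure is a cantilever fixed at 1.
Downward deflection at the released point 2 due to the loads:
  UDL 34: wL⁴/(8EI) = 445.6/EI
  triangular load, peak 14 at the free end: 11w₀L⁴/(120EI) = 134.6/EI
  δ_0 = 580.2/EI
Tip deflection under a unit load at 2: L³/(3EI) = 10.92/EI.
Compatibility at 2: δ_0 − R_2·δ_{22} = 0, so R_2 = 580.2/10.92 = 53.12 kip.
Vertical equilibrium: R_1 = ΣP − R_2 = 131.2 − 53.12 = 78.08 kip.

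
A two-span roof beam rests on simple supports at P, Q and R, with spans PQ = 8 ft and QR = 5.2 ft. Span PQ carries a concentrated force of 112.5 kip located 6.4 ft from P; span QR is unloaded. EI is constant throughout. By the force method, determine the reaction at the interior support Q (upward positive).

Release continuity at Q by inserting a hinge; the redundant is the internal moment M_Q. The primary structure is two simply-supported spans PQ and QR.
Rotations at Q on the released spans (each span's end-slope, ×1/EI):
  span PQ: point load 112.5 at a = 6.4: Pab(L + a)/(6LEI) = 345.6/EI
  relative rotation θ_0 = (345.6 + 0)/EI = 345.6/EI
A unit hogging moment at Q produces rotation L₁/(3EI) + L₂/(3EI) = 4.4/EI.
Compatibility: M_Q·(L₁+L₂)/(3EI) = θ_0, giving M_Q = 78.55 kip·ft (hogging).
Span PQ, ΣM about P with M_Q applied at Q: R_Q^{PQ}·8 = 720 + 78.55, so R_Q^{PQ} = 99.82 kip and R_P = 112.5 − 99.82 = 12.68 kip.
Span QR, ΣM about R: R_Q^{QR}·5.2 = 0 + 78.55, so R_Q^{QR} = 15.1 kip and R_R = 0 − 15.1 = -15.1 kip.
R_Q = 99.82 + 15.1 = 114.9 kip.

R_Q = 114.9 kip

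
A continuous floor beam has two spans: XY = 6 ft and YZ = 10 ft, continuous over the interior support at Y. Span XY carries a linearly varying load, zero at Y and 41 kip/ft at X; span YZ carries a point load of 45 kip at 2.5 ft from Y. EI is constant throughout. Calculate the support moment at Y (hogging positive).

Take M_Y as the redundant. Released structure: two simple spans XY and YZ with a hinge at Y.
End slopes at the hinge Y, treating each span as simply supported:
  span XY: triangular load, peak 41: 7w₀L³/(360EI) = 172.2/EI
  span YZ: point load 45 at a = 2.5: Pab(L + b)/(6LEI) = 246.1/EI
  relative rotation θ_0 = (172.2 + 246.1)/EI = 418.3/EI
A unit hogging moment at Y produces rotation L₁/(3EI) + L₂/(3EI) = 5.333/EI.
Compatibility: M_Y·(L₁+L₂)/(3EI) = θ_0, giving M_Y = 78.43 kip·ft (hogging).

M_Y = 78.43 kip·ft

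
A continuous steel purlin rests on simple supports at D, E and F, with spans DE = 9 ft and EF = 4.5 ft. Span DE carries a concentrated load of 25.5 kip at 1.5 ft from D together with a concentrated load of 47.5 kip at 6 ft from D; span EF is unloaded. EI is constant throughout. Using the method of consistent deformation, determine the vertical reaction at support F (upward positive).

Release continuity at E by inserting a hinge; the redundant is the internal moment M_E. The primary structure is two simply-supported spans DE and EF.
Discontinuity in slope at E on the released structure — sum the simple-span end rotations:
  span DE: point load 25.5 at a = 1.5: Pab(L + a)/(6LEI) = 55.78/EI
  span DE: point load 47.5 at a = 6: Pab(L + a)/(6LEI) = 237.5/EI
  relative rotation θ_0 = (293.3 + 0)/EI = 293.3/EI
A unit hogging moment at E produces rotation L₁/(3EI) + L₂/(3EI) = 4.5/EI.
Compatibility: M_E·(L₁+L₂)/(3EI) = θ_0, giving M_E = 65.17 kip·ft (hogging).
Span EF, ΣM about F: R_E^{EF}·4.5 = 0 + 65.17, so R_E^{EF} = 14.48 kip and R_F = 0 − 14.48 = -14.48 kip.

R_F = -14.48 kip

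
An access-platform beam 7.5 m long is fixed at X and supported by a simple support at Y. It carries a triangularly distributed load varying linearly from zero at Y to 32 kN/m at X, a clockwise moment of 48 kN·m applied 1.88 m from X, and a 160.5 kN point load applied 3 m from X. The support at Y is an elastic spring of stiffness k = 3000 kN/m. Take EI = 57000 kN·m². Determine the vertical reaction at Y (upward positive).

Take the reaction at Y as the redundant and release it; the primary structure is a cantilever fixed at X.
Primary-structure tip deflection at Y by superposition:
  triangular load, peak 32 at the fixed end: w₀L⁴/(30EI) = 3375/EI
  clockwise couple 48 at a = 1.88: M₀a(2L − a)/(2EI) = 592/EI
  point load 160.5 at a = 3: Pa²(3L − a)/(6EI) = 4695/EI
  δ_0 = 8662/EI
Tip deflection under a unit load at Y: L³/(3EI) = 140.6/EI.
With EI = 57000 kN·m²: δ_0 = 0.15196 m and δ_{YY} = 0.002467 m/kN.
Compatibility — the spring shortens by R_Y/k under the reaction it provides: δ_0 − R_Y·δ_{YY} = R_Y/k. With 1/k = 0.000333 m/kN, R_Y = δ_0 / (δ_{YY} + 1/k) = 0.15196 / (0.002467 + 0.000333) = 54.26 kN.

R_Y = 54.26 kN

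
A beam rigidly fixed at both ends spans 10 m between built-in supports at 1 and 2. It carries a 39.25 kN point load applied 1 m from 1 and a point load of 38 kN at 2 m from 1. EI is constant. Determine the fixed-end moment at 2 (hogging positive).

Release both end moments; the primary structure is a simply-supported span 12 with redundants M_1 and M_2.
On the primary (simply-supported) span, the end slopes from the loading are:
  at 1: point load 39.25 at a = 1: Pab(L + b)/(6LEI) = 111.9/EI
  at 2: point load 39.25 at a = 1: Pab(L + a)/(6LEI) = 64.76/EI
  at 1: point load 38 at a = 2: Pab(L + b)/(6LEI) = 182.4/EI
  at 2: point load 38 at a = 2: Pab(L + a)/(6LEI) = 121.6/EI
  θ_10 = 294.3/EI,  θ_20 = 186.4/EI
Flexibility coefficients: a unit moment at one end gives L/(3EI) there and L/(6EI) at the far end, so f₁₁ = f₂₂ = 3.333/EI and f₁₂ = f₂₁ = 1.667/EI.
Compatibility — zero rotation at each built-in end:
  3.333 M_1 + 1.667 M_2 = 294.3
  1.667 M_1 + 3.333 M_2 = 186.4
Solving the pair gives M_1 = 80.43 kN·m and M_2 = 15.69 kN·m (hogging).

M_2 = 15.69 kN·m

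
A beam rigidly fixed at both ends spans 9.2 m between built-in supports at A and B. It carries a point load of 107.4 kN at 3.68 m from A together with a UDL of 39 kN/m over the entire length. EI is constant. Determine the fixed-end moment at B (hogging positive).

M_B = 369.9 kN·m

Release both end moments; the primary structure is a simply-supported span AB with redundants M_A and M_B.
On the primary (simply-supported) span, the end slopes from the loading are:
  at A: point load 107.4 at a = 3.68: Pab(L + b)/(6LEI) = 581.8/EI
  at B: point load 107.4 at a = 3.68: Pab(L + a)/(6LEI) = 509.1/EI
  at A: UDL 39: wL³/(24EI) = 1265/EI
  at B: UDL 39: wL³/(24EI) = 1265/EI
  θ_A0 = 1847/EI,  θ_B0 = 1774/EI
Flexibility coefficients: a unit moment at one end gives L/(3EI) there and L/(6EI) at the far end, so f₁₁ = f₂₂ = 3.067/EI and f₁₂ = f₂₁ = 1.533/EI.
Compatibility — zero rotation at each built-in end:
  3.067 M_A + 1.533 M_B = 1847
  1.533 M_A + 3.067 M_B = 1774
Solving the pair gives M_A = 417.4 kN·m and M_B = 369.9 kN·m (hogging).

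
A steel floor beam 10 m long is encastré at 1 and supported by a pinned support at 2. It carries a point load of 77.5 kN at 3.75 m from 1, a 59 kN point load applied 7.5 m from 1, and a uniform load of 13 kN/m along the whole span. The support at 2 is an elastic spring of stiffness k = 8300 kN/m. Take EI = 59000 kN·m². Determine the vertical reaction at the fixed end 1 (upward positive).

R_1 = 168.2 kN

Take the reaction at 2 as the redundant and release it; the primary structure is a cantilever fixed at 1.
Deflection at 2 on the released cantilever, summing each load's contribution:
  point load 77.5 at a = 3.75: Pa²(3L − a)/(6EI) = 4768/EI
  point load 59 at a = 7.5: Pa²(3L − a)/(6EI) = 12445/EI
  UDL 13: wL⁴/(8EI) = 16250/EI
  δ_0 = 33463/EI
Tip deflection under a unit load at 2: L³/(3EI) = 333.3/EI.
With EI = 59000 kN·m²: δ_0 = 0.56718 m and δ_{22} = 0.00565 m/kN.
Compatibility — the spring shortens by R_2/k under the reaction it provides: δ_0 − R_2·δ_{22} = R_2/k. With 1/k = 0.00012 m/kN, R_2 = δ_0 / (δ_{22} + 1/k) = 0.56718 / (0.00565 + 0.00012) = 98.29 kN.
Vertical equilibrium: R_1 = ΣP − R_2 = 266.5 − 98.29 = 168.2 kN.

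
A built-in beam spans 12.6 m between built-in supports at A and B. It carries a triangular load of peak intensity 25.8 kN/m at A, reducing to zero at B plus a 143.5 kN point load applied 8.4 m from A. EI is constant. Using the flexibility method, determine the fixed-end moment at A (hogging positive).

Take the two fixed-end moments M_A, M_B as redundants; the released structure is the simple span AB.
Simple-span end rotations at A and B under the given loads:
  at A: triangular load, peak 25.8: w₀L³/(45EI) = 1147/EI
  at B: triangular load, peak 25.8: 7w₀L³/(360EI) = 1004/EI
  at A: point load 143.5 at a = 8.4: Pab(L + b)/(6LEI) = 1125/EI
  at B: point load 143.5 at a = 8.4: Pab(L + a)/(6LEI) = 1406/EI
  θ_A0 = 2272/EI,  θ_B0 = 2410/EI
Flexibility coefficients: a unit moment at one end gives L/(3EI) there and L/(6EI) at the far end, so f₁₁ = f₂₂ = 4.2/EI and f₁₂ = f₂₁ = 2.1/EI.
Compatibility — zero rotation at each built-in end:
  4.2 M_A + 2.1 M_B = 2272
  2.1 M_A + 4.2 M_B = 2410
Solving the pair gives M_A = 338.7 kN·m and M_B = 404.4 kN·m (hogging).

M_A = 338.7 kN·m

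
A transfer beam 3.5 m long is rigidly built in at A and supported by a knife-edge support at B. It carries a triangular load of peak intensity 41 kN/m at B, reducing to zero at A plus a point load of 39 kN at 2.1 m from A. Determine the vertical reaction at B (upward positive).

Choose R_B as the redundant. The primary structure is the cantilever fixed at A.
Deflection at B on the released cantilever, summing each load's contribution:
  triangular load, peak 41 at the free end: 11w₀L⁴/(120EI) = 564/EI
  point load 39 at a = 2.1: Pa²(3L − a)/(6EI) = 240.8/EI
  δ_0 = 804.8/EI
Flexibility coefficient — unit upward force at B: δ_{BB} = L³/(3EI) = 14.29/EI.
The prop prevents deflection at B: R_B = δ_0/δ_{BB} = 804.8/14.29 = 56.31 kN.

R_B = 56.31 kN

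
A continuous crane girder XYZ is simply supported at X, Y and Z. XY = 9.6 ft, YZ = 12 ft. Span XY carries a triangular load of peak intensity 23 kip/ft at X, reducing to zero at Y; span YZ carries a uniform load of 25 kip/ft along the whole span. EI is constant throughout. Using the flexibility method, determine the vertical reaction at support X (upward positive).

Insert a hinge at Y; M_Y is the redundant, and each span becomes simply supported.
End slopes at the hinge Y, treating each span as simply supported:
  span XY: triangular load, peak 23: 7w₀L³/(360EI) = 395.7/EI
  span YZ: UDL 25: wL³/(24EI) = 1800/EI
  relative rotation θ_0 = (395.7 + 1800)/EI = 2196/EI
A unit hogging moment at Y produces rotation L₁/(3EI) + L₂/(3EI) = 7.2/EI.
Compatibility: M_Y·(L₁+L₂)/(3EI) = θ_0, giving M_Y = 305 kip·ft (hogging).
Span XY, ΣM about X with M_Y applied at Y: R_Y^{XY}·9.6 = 353.3 + 305, so R_Y^{XY} = 68.57 kip and R_X = 110.4 − 68.57 = 41.83 kip.

R_X = 41.83 kip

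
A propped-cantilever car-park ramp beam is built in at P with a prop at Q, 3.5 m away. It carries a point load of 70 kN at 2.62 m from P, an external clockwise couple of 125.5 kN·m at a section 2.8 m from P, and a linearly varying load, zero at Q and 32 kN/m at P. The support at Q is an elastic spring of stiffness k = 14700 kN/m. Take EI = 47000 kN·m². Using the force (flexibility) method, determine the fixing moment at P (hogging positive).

Choose R_Q as the redundant. The primary structure is the cantilever fixed at P.
Downward deflection at the released point Q due to the loads:
  point load 70 at a = 2.62: Pa²(3L − a)/(6EI) = 631.1/EI
  clockwise couple 125.5 at a = 2.8: M₀a(2L − a)/(2EI) = 737.9/EI
  triangular load, peak 32 at the fixed end: w₀L⁴/(30EI) = 160.1/EI
  δ_0 = 1529/EI
Tip deflection under a unit load at Q: L³/(3EI) = 14.29/EI.
With EI = 47000 kN·m²: δ_0 = 0.032533 m and δ_{QQ} = 0.000304 m/kN.
Compatibility — the spring shortens by R_Q/k under the reaction it provides: δ_0 − R_Q·δ_{QQ} = R_Q/k. With 1/k = 0.000068 m/kN, R_Q = δ_0 / (δ_{QQ} + 1/k) = 0.032533 / (0.000304 + 0.000068) = 87.43 kN.
Moment equilibrium about P: M_P = Σ(load moments about P) − R_Q·L = 374.2 − 87.43×3.5 = 68.23 kN·m.

M_P = 68.23 kN·m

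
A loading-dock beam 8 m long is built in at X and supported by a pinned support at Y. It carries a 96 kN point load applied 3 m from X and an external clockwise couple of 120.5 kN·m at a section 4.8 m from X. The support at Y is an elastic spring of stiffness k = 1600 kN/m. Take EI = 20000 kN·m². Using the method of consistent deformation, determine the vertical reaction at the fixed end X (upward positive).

R_X = 61.81 kN

Choose R_Y as the redundant. The primary structure is the cantilever fixed at X.
Downward deflection at the released point Y due to the loads:
  point load 96 at a = 3: Pa²(3L − a)/(6EI) = 3024/EI
  clockwise couple 120.5 at a = 4.8: M₀a(2L − a)/(2EI) = 3239/EI
  δ_0 = 6263/EI
Flexibility coefficient — unit upward force at Y: δ_{YY} = L³/(3EI) = 170.7/EI.
With EI = 20000 kN·m²: δ_0 = 0.31315 m and δ_{YY} = 0.008533 m/kN.
Compatibility — the spring shortens by R_Y/k under the reaction it provides: δ_0 − R_Y·δ_{YY} = R_Y/k. With 1/k = 0.000625 m/kN, R_Y = δ_0 / (δ_{YY} + 1/k) = 0.31315 / (0.008533 + 0.000625) = 34.19 kN.
Vertical equilibrium: R_X = ΣP − R_Y = 96 − 34.19 = 61.81 kN.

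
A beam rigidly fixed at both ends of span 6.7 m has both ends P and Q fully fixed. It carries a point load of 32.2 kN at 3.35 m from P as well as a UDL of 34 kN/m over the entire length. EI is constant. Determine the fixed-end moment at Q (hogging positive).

M_Q = 154.2 kN·m

Take the two fixed-end moments M_P, M_Q as redundants; the released structure is the simple span PQ.
On the primary (simply-supported) span, the end slopes from the loading are:
  at P: point load 32.2 at a = 3.35: Pab(L + b)/(6LEI) = 90.34/EI
  at Q: point load 32.2 at a = 3.35: Pab(L + a)/(6LEI) = 90.34/EI
  at P: UDL 34: wL³/(24EI) = 426.1/EI
  at Q: UDL 34: wL³/(24EI) = 426.1/EI
  θ_P0 = 516.4/EI,  θ_Q0 = 516.4/EI
Flexibility coefficients: a unit moment at one end gives L/(3EI) there and L/(6EI) at the far end, so f₁₁ = f₂₂ = 2.233/EI and f₁₂ = f₂₁ = 1.117/EI.
Compatibility — zero rotation at each built-in end:
  2.233 M_P + 1.117 M_Q = 516.4
  1.117 M_P + 2.233 M_Q = 516.4
Solving the pair gives M_P = 154.2 kN·m and M_Q = 154.2 kN·m (hogging).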